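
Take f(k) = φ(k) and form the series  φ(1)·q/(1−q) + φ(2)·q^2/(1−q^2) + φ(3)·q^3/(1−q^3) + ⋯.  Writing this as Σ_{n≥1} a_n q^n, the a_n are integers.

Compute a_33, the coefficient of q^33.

d|33:{1,3,11,33}  Σφ=1+2+10+20=33

a_33 = 33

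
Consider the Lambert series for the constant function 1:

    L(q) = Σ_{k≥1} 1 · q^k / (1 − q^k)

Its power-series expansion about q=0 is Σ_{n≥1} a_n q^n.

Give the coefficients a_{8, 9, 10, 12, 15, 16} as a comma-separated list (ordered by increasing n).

4, 3, 4, 6, 4, 5

q^8  k|8↦f(k): 1:1 2:1 4:1 8:1  a_8=4
d|9:{9,3,1}  Σf=1+1+1=3
n=10: 10·1 5·2 2·5 1·10  f→[1+1+1+1]=4
d|12:{12,6,4,3,2,1}  Σf=1+1+1+1+1+1=6
q^15  k|15↦f(k): 1:1 3:1 5:1 15:1  a_15=4
d|16:{1,2,4,8,16}  Σf=1+1+1+1+1=5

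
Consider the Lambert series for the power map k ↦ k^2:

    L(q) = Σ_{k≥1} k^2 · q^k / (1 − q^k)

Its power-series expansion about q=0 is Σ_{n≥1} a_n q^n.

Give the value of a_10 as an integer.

q^10  k|10↦f(k): 10:100 5:25 2:4 1:1  a_10=130

a_10 = 130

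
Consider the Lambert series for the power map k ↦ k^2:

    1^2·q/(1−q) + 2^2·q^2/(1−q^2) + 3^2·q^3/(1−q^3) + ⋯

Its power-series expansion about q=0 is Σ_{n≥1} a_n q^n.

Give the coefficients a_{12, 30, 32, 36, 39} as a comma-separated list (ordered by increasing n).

210, 1300, 1365, 1911, 1700

q^12  k|12↦f(k): 12:144 6:36 4:16 3:9 2:4 1:1  a_12=210
n=30: 1·30 2·15 3·10 5·6 6·5 10·3 15·2 30·1  f→[1+4+9+25+36+100+225+900]=1300
q^32  k|32↦f(k): 32:1024 16:256 8:64 4:16 2:4 1:1  a_32=1365
d|36:{1,2,3,4,6,9,12,18,36}  Σf=1+4+9+16+36+81+144+324+1296=1911
q^39  k|39↦f(k): 39:1521 13:169 3:9 1:1  a_39=1700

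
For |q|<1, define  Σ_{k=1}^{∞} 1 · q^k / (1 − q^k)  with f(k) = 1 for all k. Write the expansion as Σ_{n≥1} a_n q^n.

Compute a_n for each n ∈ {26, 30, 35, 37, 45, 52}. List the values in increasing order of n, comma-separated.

4, 8, 4, 2, 6, 6

q^26  k|26↦f(k): 26:1 13:1 2:1 1:1  a_26=4
q^30  k|30↦f(k): 30:1 15:1 10:1 6:1 5:1 3:1 2:1 1:1  a_30=8
q^35  k|35↦f(k): 35:1 7:1 5:1 1:1  a_35=4
[q^37] f(37)=1,f(1)=1 ⇒ 2
q^45  k|45↦f(k): 1:1 3:1 5:1 9:1 15:1 45:1  a_45=6
q^52  k|52↦f(k): 52:1 26:1 13:1 4:1 2:1 1:1  a_52=6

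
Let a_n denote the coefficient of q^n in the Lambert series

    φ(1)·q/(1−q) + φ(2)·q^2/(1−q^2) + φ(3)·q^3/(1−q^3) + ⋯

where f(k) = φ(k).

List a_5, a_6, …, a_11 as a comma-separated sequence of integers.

d|5:{5,1}  Σφ=4+1=5
n=6: 6·1 3·2 2·3 1·6  φ→[2+2+1+1]=6
n=7: 7·1 1·7  φ→[6+1]=7
q^8  k|8↦φ(k): 8:4 4:2 2:1 1:1  a_8=8
q^9  k|9↦φ(k): 1:1 3:2 9:6  a_9=9
n=10: 1·10 2·5 5·2 10·1  φ→[1+1+4+4]=10
n=11: 11·1 1·11  φ→[10+1]=11

5, 6, 7, 8, 9, 10, 11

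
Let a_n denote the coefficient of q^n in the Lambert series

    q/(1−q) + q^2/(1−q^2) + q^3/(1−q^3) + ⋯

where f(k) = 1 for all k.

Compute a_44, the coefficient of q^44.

a_44 = 6

n=44: 1·44 2·22 4·11 11·4 22·2 44·1  f→[1+1+1+1+1+1]=6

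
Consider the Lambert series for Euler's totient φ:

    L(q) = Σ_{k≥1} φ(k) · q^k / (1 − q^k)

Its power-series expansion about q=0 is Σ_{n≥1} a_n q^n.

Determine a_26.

q^26  k|26↦φ(k): 1:1 2:1 13:12 26:12  a_26=26

a_26 = 26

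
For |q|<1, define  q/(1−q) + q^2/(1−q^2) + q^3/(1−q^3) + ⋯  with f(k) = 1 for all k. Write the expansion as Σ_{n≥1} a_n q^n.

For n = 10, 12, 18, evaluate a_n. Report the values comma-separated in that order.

4, 6, 6

q^10  k|10↦f(k): 1:1 2:1 5:1 10:1  a_10=4
d|12:{12,6,4,3,2,1}  Σf=1+1+1+1+1+1=6
q^18  k|18↦f(k): 1:1 2:1 3:1 6:1 9:1 18:1  a_18=6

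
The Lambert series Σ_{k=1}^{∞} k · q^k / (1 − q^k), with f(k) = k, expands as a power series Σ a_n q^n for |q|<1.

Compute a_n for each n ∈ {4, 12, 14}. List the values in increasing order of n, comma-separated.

7, 28, 24

[q^4] f(4)=4,f(2)=2,f(1)=1 ⇒ 7
[q^12] f(1)=1,f(2)=2,f(3)=3,f(4)=4,f(6)=6,f(12)=12 ⇒ 28
[q^14] f(1)=1,f(2)=2,f(7)=7,f(14)=14 ⇒ 24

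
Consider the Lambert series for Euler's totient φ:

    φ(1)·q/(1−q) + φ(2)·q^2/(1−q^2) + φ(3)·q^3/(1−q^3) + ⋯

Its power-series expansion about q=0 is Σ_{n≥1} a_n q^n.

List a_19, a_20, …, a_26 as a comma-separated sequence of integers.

[q^19] φ(19)=18,φ(1)=1 ⇒ 19
[q^20] φ(1)=1,φ(2)=1,φ(4)=2,φ(5)=4,φ(10)=4,φ(20)=8 ⇒ 20
[q^21] φ(1)=1,φ(3)=2,φ(7)=6,φ(21)=12 ⇒ 21
q^22  k|22↦φ(k): 1:1 2:1 11:10 22:10  a_22=22
q^23  k|23↦φ(k): 23:22 1:1  a_23=23
d|24:{1,2,3,4,6,8,12,24}  Σφ=1+1+2+2+2+4+4+8=24
q^25  k|25↦φ(k): 1:1 5:4 25:20  a_25=25
d|26:{26,13,2,1}  Σφ=12+12+1+1=26

19, 20, 21, 22, 23, 24, 25, 26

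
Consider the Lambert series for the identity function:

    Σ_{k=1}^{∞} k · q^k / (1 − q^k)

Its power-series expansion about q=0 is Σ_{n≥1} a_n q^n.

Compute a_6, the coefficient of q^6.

a_6 = 12

n=6: 1·6 2·3 3·2 6·1  f→[1+2+3+6]=12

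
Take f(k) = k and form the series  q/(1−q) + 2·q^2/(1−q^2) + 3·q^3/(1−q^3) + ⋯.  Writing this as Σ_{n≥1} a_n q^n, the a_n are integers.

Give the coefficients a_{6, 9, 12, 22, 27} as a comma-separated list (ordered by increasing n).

n=6: 1·6 2·3 3·2 6·1  f→[1+2+3+6]=12
n=9: 1·9 3·3 9·1  f→[1+3+9]=13
d|12:{12,6,4,3,2,1}  Σf=12+6+4+3+2+1=28
d|22:{22,11,2,1}  Σf=22+11+2+1=36
n=27: 1·27 3·9 9·3 27·1  f→[1+3+9+27]=40

12, 13, 28, 36, 40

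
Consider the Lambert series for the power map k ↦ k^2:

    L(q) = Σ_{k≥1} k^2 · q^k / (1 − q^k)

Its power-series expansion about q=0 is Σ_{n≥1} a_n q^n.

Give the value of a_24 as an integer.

[q^24] f(1)=1,f(2)=4,f(3)=9,f(4)=16,f(6)=36,f(8)=64,f(12)=144,f(24)=576 ⇒ 850

a_24 = 850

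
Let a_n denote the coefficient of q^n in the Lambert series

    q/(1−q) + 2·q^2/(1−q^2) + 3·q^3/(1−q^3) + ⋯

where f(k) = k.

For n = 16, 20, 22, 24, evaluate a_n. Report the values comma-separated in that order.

31, 42, 36, 60

q^16  k|16↦f(k): 16:16 8:8 4:4 2:2 1:1  a_16=31
[q^20] f(1)=1,f(2)=2,f(4)=4,f(5)=5,f(10)=10,f(20)=20 ⇒ 42
n=22: 22·1 11·2 2·11 1·22  f→[22+11+2+1]=36
d|24:{24,12,8,6,4,3,2,1}  Σf=24+12+8+6+4+3+2+1=60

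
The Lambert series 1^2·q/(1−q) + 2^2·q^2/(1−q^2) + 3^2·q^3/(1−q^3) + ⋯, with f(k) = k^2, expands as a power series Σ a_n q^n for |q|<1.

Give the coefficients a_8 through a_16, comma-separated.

85, 91, 130, 122, 210, 170, 250, 260, 341

q^8  k|8↦f(k): 8:64 4:16 2:4 1:1  a_8=85
n=9: 9·1 3·3 1·9  f→[81+9+1]=91
d|10:{10,5,2,1}  Σf=100+25+4+1=130
n=11: 1·11 11·1  f→[1+121]=122
n=12: 1·12 2·6 3·4 4·3 6·2 12·1  f→[1+4+9+16+36+144]=210
q^13  k|13↦f(k): 13:169 1:1  a_13=170
n=14: 14·1 7·2 2·7 1·14  f→[196+49+4+1]=250
[q^15] f(15)=225,f(5)=25,f(3)=9,f(1)=1 ⇒ 260
q^16  k|16↦f(k): 1:1 2:4 4:16 8:64 16:256  a_16=341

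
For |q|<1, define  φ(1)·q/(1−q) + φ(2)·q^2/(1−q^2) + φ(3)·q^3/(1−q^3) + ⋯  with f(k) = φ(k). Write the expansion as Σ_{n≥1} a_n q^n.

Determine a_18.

n=18: 1·18 2·9 3·6 6·3 9·2 18·1  φ→[1+1+2+2+6+6]=18

a_18 = 18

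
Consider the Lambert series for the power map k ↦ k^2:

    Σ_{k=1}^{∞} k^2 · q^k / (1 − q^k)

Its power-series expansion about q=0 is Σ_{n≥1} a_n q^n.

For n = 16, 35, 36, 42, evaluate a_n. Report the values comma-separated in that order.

341, 1300, 1911, 2500

n=16: 1·16 2·8 4·4 8·2 16·1  f→[1+4+16+64+256]=341
[q^35] f(1)=1,f(5)=25,f(7)=49,f(35)=1225 ⇒ 1300
[q^36] f(1)=1,f(2)=4,f(3)=9,f(4)=16,f(6)=36,f(9)=81,f(12)=144,f(18)=324,f(36)=1296 ⇒ 1911
n=42: 1·42 2·21 3·14 6·7 7·6 14·3 21·2 42·1  f→[1+4+9+36+49+196+441+1764]=2500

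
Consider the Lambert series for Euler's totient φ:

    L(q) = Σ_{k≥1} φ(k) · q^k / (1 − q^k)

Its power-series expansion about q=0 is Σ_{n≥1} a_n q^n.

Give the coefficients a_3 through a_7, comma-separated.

q^3  k|3↦φ(k): 1:1 3:2  a_3=3
n=4: 1·4 2·2 4·1  φ→[1+1+2]=4
d|5:{5,1}  Σφ=4+1=5
n=6: 6·1 3·2 2·3 1·6  φ→[2+2+1+1]=6
n=7: 7·1 1·7  φ→[6+1]=7

3, 4, 5, 6, 7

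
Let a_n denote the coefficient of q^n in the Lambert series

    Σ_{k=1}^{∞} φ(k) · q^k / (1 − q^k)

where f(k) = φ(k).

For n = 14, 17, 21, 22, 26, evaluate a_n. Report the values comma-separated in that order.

q^14  k|14↦φ(k): 1:1 2:1 7:6 14:6  a_14=14
[q^17] φ(1)=1,φ(17)=16 ⇒ 17
d|21:{1,3,7,21}  Σφ=1+2+6+12=21
q^22  k|22↦φ(k): 1:1 2:1 11:10 22:10  a_22=22
q^26  k|26↦φ(k): 1:1 2:1 13:12 26:12  a_26=26

14, 17, 21, 22, 26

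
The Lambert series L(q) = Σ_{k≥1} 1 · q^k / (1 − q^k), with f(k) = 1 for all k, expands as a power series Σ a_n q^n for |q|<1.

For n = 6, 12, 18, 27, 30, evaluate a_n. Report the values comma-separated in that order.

4, 6, 6, 4, 8

d|6:{1,2,3,6}  Σf=1+1+1+1=4
q^12  k|12↦f(k): 1:1 2:1 3:1 4:1 6:1 12:1  a_12=6
[q^18] f(18)=1,f(9)=1,f(6)=1,f(3)=1,f(2)=1,f(1)=1 ⇒ 6
[q^27] f(1)=1,f(3)=1,f(9)=1,f(27)=1 ⇒ 4
d|30:{30,15,10,6,5,3,2,1}  Σf=1+1+1+1+1+1+1+1=8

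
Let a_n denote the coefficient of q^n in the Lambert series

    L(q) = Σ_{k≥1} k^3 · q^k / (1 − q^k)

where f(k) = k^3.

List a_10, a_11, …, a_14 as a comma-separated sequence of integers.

n=10: 1·10 2·5 5·2 10·1  f→[1+8+125+1000]=1134
[q^11] f(1)=1,f(11)=1331 ⇒ 1332
q^12  k|12↦f(k): 12:1728 6:216 4:64 3:27 2:8 1:1  a_12=2044
q^13  k|13↦f(k): 13:2197 1:1  a_13=2198
n=14: 1·14 2·7 7·2 14·1  f→[1+8+343+2744]=3096

1134, 1332, 2044, 2198, 3096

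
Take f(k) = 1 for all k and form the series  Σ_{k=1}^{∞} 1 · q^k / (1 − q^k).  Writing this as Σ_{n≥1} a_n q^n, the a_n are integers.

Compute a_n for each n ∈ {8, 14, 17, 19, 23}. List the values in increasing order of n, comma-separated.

4, 4, 2, 2, 2

d|8:{8,4,2,1}  Σf=1+1+1+1=4
[q^14] f(14)=1,f(7)=1,f(2)=1,f(1)=1 ⇒ 4
[q^17] f(1)=1,f(17)=1 ⇒ 2
q^19  k|19↦f(k): 19:1 1:1  a_19=2
q^23  k|23↦f(k): 1:1 23:1  a_23=2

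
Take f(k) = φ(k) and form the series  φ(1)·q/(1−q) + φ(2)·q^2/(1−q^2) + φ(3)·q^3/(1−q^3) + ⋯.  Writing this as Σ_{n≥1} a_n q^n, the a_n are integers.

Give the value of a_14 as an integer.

n=14: 14·1 7·2 2·7 1·14  φ→[6+6+1+1]=14

a_14 = 14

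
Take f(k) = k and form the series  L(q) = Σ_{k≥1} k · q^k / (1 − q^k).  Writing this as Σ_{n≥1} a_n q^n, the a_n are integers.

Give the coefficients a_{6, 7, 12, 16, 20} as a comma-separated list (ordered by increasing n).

12, 8, 28, 31, 42

n=6: 1·6 2·3 3·2 6·1  f→[1+2+3+6]=12
[q^7] f(7)=7,f(1)=1 ⇒ 8
q^12  k|12↦f(k): 1:1 2:2 3:3 4:4 6:6 12:12  a_12=28
d|16:{1,2,4,8,16}  Σf=1+2+4+8+16=31
[q^20] f(20)=20,f(10)=10,f(5)=5,f(4)=4,f(2)=2,f(1)=1 ⇒ 42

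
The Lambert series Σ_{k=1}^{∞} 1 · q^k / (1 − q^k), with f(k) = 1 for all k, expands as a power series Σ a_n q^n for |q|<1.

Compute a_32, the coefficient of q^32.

d|32:{1,2,4,8,16,32}  Σf=1+1+1+1+1+1=6

a_32 = 6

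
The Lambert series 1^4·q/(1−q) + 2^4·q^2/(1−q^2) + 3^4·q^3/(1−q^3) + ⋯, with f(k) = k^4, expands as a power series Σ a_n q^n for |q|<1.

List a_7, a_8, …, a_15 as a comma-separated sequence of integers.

2402, 4369, 6643, 10642, 14642, 22386, 28562, 40834, 51332

q^7  k|7↦f(k): 1:1 7:2401  a_7=2402
[q^8] f(8)=4096,f(4)=256,f(2)=16,f(1)=1 ⇒ 4369
q^9  k|9↦f(k): 1:1 3:81 9:6561  a_9=6643
[q^10] f(10)=10000,f(5)=625,f(2)=16,f(1)=1 ⇒ 10642
n=11: 11·1 1·11  f→[14641+1]=14642
d|12:{12,6,4,3,2,1}  Σf=20736+1296+256+81+16+1=22386
q^13  k|13↦f(k): 13:28561 1:1  a_13=28562
q^14  k|14↦f(k): 14:38416 7:2401 2:16 1:1  a_14=40834
q^15  k|15↦f(k): 1:1 3:81 5:625 15:50625  a_15=51332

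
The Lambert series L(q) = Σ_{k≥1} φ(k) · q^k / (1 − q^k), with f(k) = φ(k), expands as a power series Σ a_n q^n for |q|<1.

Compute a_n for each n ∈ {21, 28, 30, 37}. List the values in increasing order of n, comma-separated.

[q^21] φ(1)=1,φ(3)=2,φ(7)=6,φ(21)=12 ⇒ 21
[q^28] φ(28)=12,φ(14)=6,φ(7)=6,φ(4)=2,φ(2)=1,φ(1)=1 ⇒ 28
[q^30] φ(30)=8,φ(15)=8,φ(10)=4,φ(6)=2,φ(5)=4,φ(3)=2,φ(2)=1,φ(1)=1 ⇒ 30
[q^37] φ(37)=36,φ(1)=1 ⇒ 37

21, 28, 30, 37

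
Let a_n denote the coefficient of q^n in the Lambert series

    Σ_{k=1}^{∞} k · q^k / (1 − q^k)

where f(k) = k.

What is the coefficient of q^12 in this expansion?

a_12 = 28

n=12: 1·12 2·6 3·4 4·3 6·2 12·1  f→[1+2+3+4+6+12]=28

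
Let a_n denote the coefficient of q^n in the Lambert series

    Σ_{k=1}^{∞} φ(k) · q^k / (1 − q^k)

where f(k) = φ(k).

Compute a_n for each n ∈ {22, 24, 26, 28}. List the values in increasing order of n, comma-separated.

[q^22] φ(1)=1,φ(2)=1,φ(11)=10,φ(22)=10 ⇒ 22
q^24  k|24↦φ(k): 24:8 12:4 8:4 6:2 4:2 3:2 2:1 1:1  a_24=24
d|26:{1,2,13,26}  Σφ=1+1+12+12=26
q^28  k|28↦φ(k): 28:12 14:6 7:6 4:2 2:1 1:1  a_28=28

22, 24, 26, 28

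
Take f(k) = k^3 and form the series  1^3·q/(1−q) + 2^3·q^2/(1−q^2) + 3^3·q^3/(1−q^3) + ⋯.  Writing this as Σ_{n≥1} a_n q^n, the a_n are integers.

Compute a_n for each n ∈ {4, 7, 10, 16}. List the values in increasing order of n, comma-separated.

73, 344, 1134, 4681

[q^4] f(4)=64,f(2)=8,f(1)=1 ⇒ 73
d|7:{7,1}  Σf=343+1=344
q^10  k|10↦f(k): 1:1 2:8 5:125 10:1000  a_10=1134
d|16:{16,8,4,2,1}  Σf=4096+512+64+8+1=4681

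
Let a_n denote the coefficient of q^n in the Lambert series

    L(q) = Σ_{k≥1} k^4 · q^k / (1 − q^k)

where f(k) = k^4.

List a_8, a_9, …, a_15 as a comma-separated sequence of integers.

4369, 6643, 10642, 14642, 22386, 28562, 40834, 51332

n=8: 1·8 2·4 4·2 8·1  f→[1+16+256+4096]=4369
[q^9] f(1)=1,f(3)=81,f(9)=6561 ⇒ 6643
[q^10] f(1)=1,f(2)=16,f(5)=625,f(10)=10000 ⇒ 10642
[q^11] f(1)=1,f(11)=14641 ⇒ 14642
d|12:{12,6,4,3,2,1}  Σf=20736+1296+256+81+16+1=22386
[q^13] f(13)=28561,f(1)=1 ⇒ 28562
q^14  k|14↦f(k): 1:1 2:16 7:2401 14:38416  a_14=40834
d|15:{15,5,3,1}  Σf=50625+625+81+1=51332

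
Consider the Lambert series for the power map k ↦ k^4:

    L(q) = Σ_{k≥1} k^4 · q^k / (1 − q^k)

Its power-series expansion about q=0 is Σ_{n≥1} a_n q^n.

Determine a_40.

n=40: 1·40 2·20 4·10 5·8 8·5 10·4 20·2 40·1  f→[1+16+256+625+4096+10000+160000+2560000]=2734994

a_40 = 2734994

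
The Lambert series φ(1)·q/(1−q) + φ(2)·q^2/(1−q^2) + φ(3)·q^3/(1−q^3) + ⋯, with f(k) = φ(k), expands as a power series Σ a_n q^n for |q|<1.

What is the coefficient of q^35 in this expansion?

d|35:{35,7,5,1}  Σφ=24+6+4+1=35

a_35 = 35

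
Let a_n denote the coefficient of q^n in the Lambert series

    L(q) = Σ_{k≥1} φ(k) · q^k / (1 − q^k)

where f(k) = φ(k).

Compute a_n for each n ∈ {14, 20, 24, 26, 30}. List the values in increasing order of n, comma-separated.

d|14:{14,7,2,1}  Σφ=6+6+1+1=14
n=20: 1·20 2·10 4·5 5·4 10·2 20·1  φ→[1+1+2+4+4+8]=20
n=24: 1·24 2·12 3·8 4·6 6·4 8·3 12·2 24·1  φ→[1+1+2+2+2+4+4+8]=24
[q^26] φ(1)=1,φ(2)=1,φ(13)=12,φ(26)=12 ⇒ 26
n=30: 1·30 2·15 3·10 5·6 6·5 10·3 15·2 30·1  φ→[1+1+2+4+2+4+8+8]=30

14, 20, 24, 26, 30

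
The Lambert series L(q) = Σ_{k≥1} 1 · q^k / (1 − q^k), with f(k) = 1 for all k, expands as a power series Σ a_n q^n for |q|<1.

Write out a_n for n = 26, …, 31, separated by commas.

d|26:{1,2,13,26}  Σf=1+1+1+1=4
n=27: 1·27 3·9 9·3 27·1  f→[1+1+1+1]=4
q^28  k|28↦f(k): 1:1 2:1 4:1 7:1 14:1 28:1  a_28=6
[q^29] f(29)=1,f(1)=1 ⇒ 2
d|30:{1,2,3,5,6,10,15,30}  Σf=1+1+1+1+1+1+1+1=8
d|31:{1,31}  Σf=1+1=2

4, 4, 6, 2, 8, 2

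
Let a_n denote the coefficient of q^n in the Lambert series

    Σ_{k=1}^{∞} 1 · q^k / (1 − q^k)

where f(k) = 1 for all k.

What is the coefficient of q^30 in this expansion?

a_30 = 8

d|30:{30,15,10,6,5,3,2,1}  Σf=1+1+1+1+1+1+1+1=8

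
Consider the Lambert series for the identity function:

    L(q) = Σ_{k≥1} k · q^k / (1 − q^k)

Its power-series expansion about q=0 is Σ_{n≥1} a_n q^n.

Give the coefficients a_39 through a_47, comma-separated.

56, 90, 42, 96, 44, 84, 78, 72, 48

d|39:{39,13,3,1}  Σf=39+13+3+1=56
[q^40] f(40)=40,f(20)=20,f(10)=10,f(8)=8,f(5)=5,f(4)=4,f(2)=2,f(1)=1 ⇒ 90
d|41:{1,41}  Σf=1+41=42
n=42: 42·1 21·2 14·3 7·6 6·7 3·14 2·21 1·42  f→[42+21+14+7+6+3+2+1]=96
d|43:{1,43}  Σf=1+43=44
q^44  k|44↦f(k): 1:1 2:2 4:4 11:11 22:22 44:44  a_44=84
n=45: 1·45 3·15 5·9 9·5 15·3 45·1  f→[1+3+5+9+15+45]=78
d|46:{1,2,23,46}  Σf=1+2+23+46=72
q^47  k|47↦f(k): 47:47 1:1  a_47=48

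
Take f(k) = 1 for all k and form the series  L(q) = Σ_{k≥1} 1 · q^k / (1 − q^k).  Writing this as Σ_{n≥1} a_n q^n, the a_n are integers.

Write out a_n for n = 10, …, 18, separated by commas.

q^10  k|10↦f(k): 1:1 2:1 5:1 10:1  a_10=4
q^11  k|11↦f(k): 11:1 1:1  a_11=2
q^12  k|12↦f(k): 12:1 6:1 4:1 3:1 2:1 1:1  a_12=6
[q^13] f(1)=1,f(13)=1 ⇒ 2
n=14: 1·14 2·7 7·2 14·1  f→[1+1+1+1]=4
q^15  k|15↦f(k): 1:1 3:1 5:1 15:1  a_15=4
d|16:{1,2,4,8,16}  Σf=1+1+1+1+1=5
[q^17] f(1)=1,f(17)=1 ⇒ 2
q^18  k|18↦f(k): 1:1 2:1 3:1 6:1 9:1 18:1  a_18=6

4, 2, 6, 2, 4, 4, 5, 2, 6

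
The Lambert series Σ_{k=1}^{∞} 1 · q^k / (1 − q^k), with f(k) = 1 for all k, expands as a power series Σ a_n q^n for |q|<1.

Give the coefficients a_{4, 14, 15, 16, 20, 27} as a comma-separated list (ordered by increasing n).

3, 4, 4, 5, 6, 4

q^4  k|4↦f(k): 4:1 2:1 1:1  a_4=3
n=14: 1·14 2·7 7·2 14·1  f→[1+1+1+1]=4
n=15: 1·15 3·5 5·3 15·1  f→[1+1+1+1]=4
q^16  k|16↦f(k): 16:1 8:1 4:1 2:1 1:1  a_16=5
d|20:{20,10,5,4,2,1}  Σf=1+1+1+1+1+1=6
q^27  k|27↦f(k): 27:1 9:1 3:1 1:1  a_27=4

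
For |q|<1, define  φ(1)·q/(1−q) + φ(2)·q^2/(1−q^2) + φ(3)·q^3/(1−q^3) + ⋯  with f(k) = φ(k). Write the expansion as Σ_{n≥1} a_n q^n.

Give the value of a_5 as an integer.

[q^5] φ(5)=4,φ(1)=1 ⇒ 5

a_5 = 5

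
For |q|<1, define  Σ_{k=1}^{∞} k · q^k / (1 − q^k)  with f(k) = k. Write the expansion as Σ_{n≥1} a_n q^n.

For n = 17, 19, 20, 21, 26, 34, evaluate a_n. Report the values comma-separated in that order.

n=17: 17·1 1·17  f→[17+1]=18
n=19: 1·19 19·1  f→[1+19]=20
[q^20] f(20)=20,f(10)=10,f(5)=5,f(4)=4,f(2)=2,f(1)=1 ⇒ 42
n=21: 21·1 7·3 3·7 1·21  f→[21+7+3+1]=32
n=26: 26·1 13·2 2·13 1·26  f→[26+13+2+1]=42
d|34:{1,2,17,34}  Σf=1+2+17+34=54

18, 20, 42, 32, 42, 54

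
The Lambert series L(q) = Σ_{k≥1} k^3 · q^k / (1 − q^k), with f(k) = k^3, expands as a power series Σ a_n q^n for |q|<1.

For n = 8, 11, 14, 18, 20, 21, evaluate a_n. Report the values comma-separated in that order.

q^8  k|8↦f(k): 8:512 4:64 2:8 1:1  a_8=585
[q^11] f(11)=1331,f(1)=1 ⇒ 1332
d|14:{14,7,2,1}  Σf=2744+343+8+1=3096
[q^18] f(1)=1,f(2)=8,f(3)=27,f(6)=216,f(9)=729,f(18)=5832 ⇒ 6813
[q^20] f(1)=1,f(2)=8,f(4)=64,f(5)=125,f(10)=1000,f(20)=8000 ⇒ 9198
n=21: 21·1 7·3 3·7 1·21  f→[9261+343+27+1]=9632

585, 1332, 3096, 6813, 9198, 9632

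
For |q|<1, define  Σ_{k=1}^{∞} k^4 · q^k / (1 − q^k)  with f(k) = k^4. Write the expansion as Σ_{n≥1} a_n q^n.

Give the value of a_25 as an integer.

d|25:{25,5,1}  Σf=390625+625+1=391251

a_25 = 391251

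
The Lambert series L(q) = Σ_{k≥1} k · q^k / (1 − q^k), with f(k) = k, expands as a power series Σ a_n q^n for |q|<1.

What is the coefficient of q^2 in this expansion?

a_2 = 3

n=2: 2·1 1·2  f→[2+1]=3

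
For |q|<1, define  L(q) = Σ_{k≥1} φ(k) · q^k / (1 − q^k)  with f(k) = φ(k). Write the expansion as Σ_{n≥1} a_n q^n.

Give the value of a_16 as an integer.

[q^16] φ(16)=8,φ(8)=4,φ(4)=2,φ(2)=1,φ(1)=1 ⇒ 16

a_16 = 16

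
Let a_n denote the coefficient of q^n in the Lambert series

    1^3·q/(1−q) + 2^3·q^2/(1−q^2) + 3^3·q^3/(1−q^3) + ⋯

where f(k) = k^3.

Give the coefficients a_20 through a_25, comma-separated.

d|20:{1,2,4,5,10,20}  Σf=1+8+64+125+1000+8000=9198
[q^21] f(21)=9261,f(7)=343,f(3)=27,f(1)=1 ⇒ 9632
n=22: 22·1 11·2 2·11 1·22  f→[10648+1331+8+1]=11988
d|23:{23,1}  Σf=12167+1=12168
n=24: 24·1 12·2 8·3 6·4 4·6 3·8 2·12 1·24  f→[13824+1728+512+216+64+27+8+1]=16380
q^25  k|25↦f(k): 1:1 5:125 25:15625  a_25=15751

9198, 9632, 11988, 12168, 16380, 15751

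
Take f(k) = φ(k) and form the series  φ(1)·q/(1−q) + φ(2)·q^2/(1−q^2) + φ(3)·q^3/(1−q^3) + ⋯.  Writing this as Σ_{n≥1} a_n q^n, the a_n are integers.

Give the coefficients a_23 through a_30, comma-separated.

[q^23] φ(23)=22,φ(1)=1 ⇒ 23
[q^24] φ(24)=8,φ(12)=4,φ(8)=4,φ(6)=2,φ(4)=2,φ(3)=2,φ(2)=1,φ(1)=1 ⇒ 24
n=25: 1·25 5·5 25·1  φ→[1+4+20]=25
n=26: 26·1 13·2 2·13 1·26  φ→[12+12+1+1]=26
d|27:{1,3,9,27}  Σφ=1+2+6+18=27
n=28: 28·1 14·2 7·4 4·7 2·14 1·28  φ→[12+6+6+2+1+1]=28
[q^29] φ(1)=1,φ(29)=28 ⇒ 29
d|30:{30,15,10,6,5,3,2,1}  Σφ=8+8+4+2+4+2+1+1=30

23, 24, 25, 26, 27, 28, 29, 30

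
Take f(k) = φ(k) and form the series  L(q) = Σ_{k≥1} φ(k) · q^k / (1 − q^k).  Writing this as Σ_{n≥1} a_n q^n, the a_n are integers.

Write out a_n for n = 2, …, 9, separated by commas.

q^2  k|2↦φ(k): 2:1 1:1  a_2=2
n=3: 1·3 3·1  φ→[1+2]=3
[q^4] φ(4)=2,φ(2)=1,φ(1)=1 ⇒ 4
d|5:{1,5}  Σφ=1+4=5
d|6:{1,2,3,6}  Σφ=1+1+2+2=6
q^7  k|7↦φ(k): 1:1 7:6  a_7=7
q^8  k|8↦φ(k): 8:4 4:2 2:1 1:1  a_8=8
[q^9] φ(9)=6,φ(3)=2,φ(1)=1 ⇒ 9

2, 3, 4, 5, 6, 7, 8, 9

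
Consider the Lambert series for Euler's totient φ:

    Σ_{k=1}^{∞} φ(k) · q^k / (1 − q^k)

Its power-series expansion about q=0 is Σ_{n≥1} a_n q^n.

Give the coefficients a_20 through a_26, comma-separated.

n=20: 20·1 10·2 5·4 4·5 2·10 1·20  φ→[8+4+4+2+1+1]=20
d|21:{1,3,7,21}  Σφ=1+2+6+12=21
d|22:{22,11,2,1}  Σφ=10+10+1+1=22
n=23: 1·23 23·1  φ→[1+22]=23
q^24  k|24↦φ(k): 1:1 2:1 3:2 4:2 6:2 8:4 12:4 24:8  a_24=24
q^25  k|25↦φ(k): 1:1 5:4 25:20  a_25=25
[q^26] φ(1)=1,φ(2)=1,φ(13)=12,φ(26)=12 ⇒ 26

20, 21, 22, 23, 24, 25, 26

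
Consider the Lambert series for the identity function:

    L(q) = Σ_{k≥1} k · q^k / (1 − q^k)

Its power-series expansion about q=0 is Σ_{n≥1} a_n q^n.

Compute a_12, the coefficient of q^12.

a_12 = 28

[q^12] f(1)=1,f(2)=2,f(3)=3,f(4)=4,f(6)=6,f(12)=12 ⇒ 28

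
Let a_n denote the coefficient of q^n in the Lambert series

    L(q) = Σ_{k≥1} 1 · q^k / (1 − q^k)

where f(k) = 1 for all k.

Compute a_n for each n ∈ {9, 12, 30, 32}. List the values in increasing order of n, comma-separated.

3, 6, 8, 6

[q^9] f(9)=1,f(3)=1,f(1)=1 ⇒ 3
q^12  k|12↦f(k): 12:1 6:1 4:1 3:1 2:1 1:1  a_12=6
[q^30] f(1)=1,f(2)=1,f(3)=1,f(5)=1,f(6)=1,f(10)=1,f(15)=1,f(30)=1 ⇒ 8
[q^32] f(1)=1,f(2)=1,f(4)=1,f(8)=1,f(16)=1,f(32)=1 ⇒ 6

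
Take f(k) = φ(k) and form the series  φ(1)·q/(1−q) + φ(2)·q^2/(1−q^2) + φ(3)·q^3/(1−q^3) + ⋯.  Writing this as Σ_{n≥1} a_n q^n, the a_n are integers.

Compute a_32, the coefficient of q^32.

d|32:{32,16,8,4,2,1}  Σφ=16+8+4+2+1+1=32

a_32 = 32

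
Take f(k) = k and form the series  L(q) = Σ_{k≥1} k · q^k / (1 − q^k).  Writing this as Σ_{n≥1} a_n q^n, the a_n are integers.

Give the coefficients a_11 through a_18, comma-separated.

12, 28, 14, 24, 24, 31, 18, 39

d|11:{11,1}  Σf=11+1=12
n=12: 1·12 2·6 3·4 4·3 6·2 12·1  f→[1+2+3+4+6+12]=28
d|13:{13,1}  Σf=13+1=14
[q^14] f(14)=14,f(7)=7,f(2)=2,f(1)=1 ⇒ 24
d|15:{1,3,5,15}  Σf=1+3+5+15=24
d|16:{16,8,4,2,1}  Σf=16+8+4+2+1=31
n=17: 1·17 17·1  f→[1+17]=18
n=18: 18·1 9·2 6·3 3·6 2·9 1·18  f→[18+9+6+3+2+1]=39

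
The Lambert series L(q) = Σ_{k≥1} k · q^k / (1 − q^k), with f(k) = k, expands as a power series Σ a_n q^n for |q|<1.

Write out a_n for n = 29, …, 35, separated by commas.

[q^29] f(29)=29,f(1)=1 ⇒ 30
q^30  k|30↦f(k): 1:1 2:2 3:3 5:5 6:6 10:10 15:15 30:30  a_30=72
[q^31] f(31)=31,f(1)=1 ⇒ 32
d|32:{32,16,8,4,2,1}  Σf=32+16+8+4+2+1=63
[q^33] f(1)=1,f(3)=3,f(11)=11,f(33)=33 ⇒ 48
q^34  k|34↦f(k): 34:34 17:17 2:2 1:1  a_34=54
q^35  k|35↦f(k): 35:35 7:7 5:5 1:1  a_35=48

30, 72, 32, 63, 48, 54, 48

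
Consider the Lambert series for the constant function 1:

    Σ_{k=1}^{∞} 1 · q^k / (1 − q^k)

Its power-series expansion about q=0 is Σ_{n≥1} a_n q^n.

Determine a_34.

n=34: 1·34 2·17 17·2 34·1  f→[1+1+1+1]=4

a_34 = 4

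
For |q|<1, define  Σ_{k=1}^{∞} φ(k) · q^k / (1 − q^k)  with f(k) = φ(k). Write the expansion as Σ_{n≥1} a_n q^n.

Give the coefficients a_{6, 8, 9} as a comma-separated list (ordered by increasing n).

d|6:{1,2,3,6}  Σφ=1+1+2+2=6
[q^8] φ(1)=1,φ(2)=1,φ(4)=2,φ(8)=4 ⇒ 8
[q^9] φ(9)=6,φ(3)=2,φ(1)=1 ⇒ 9

6, 8, 9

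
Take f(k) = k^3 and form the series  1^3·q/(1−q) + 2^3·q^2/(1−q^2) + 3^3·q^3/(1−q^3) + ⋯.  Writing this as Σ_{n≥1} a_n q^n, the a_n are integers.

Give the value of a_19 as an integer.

q^19  k|19↦f(k): 19:6859 1:1  a_19=6860

a_19 = 6860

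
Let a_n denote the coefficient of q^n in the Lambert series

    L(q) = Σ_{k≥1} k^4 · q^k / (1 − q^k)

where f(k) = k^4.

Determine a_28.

q^28  k|28↦f(k): 1:1 2:16 4:256 7:2401 14:38416 28:614656  a_28=655746

a_28 = 655746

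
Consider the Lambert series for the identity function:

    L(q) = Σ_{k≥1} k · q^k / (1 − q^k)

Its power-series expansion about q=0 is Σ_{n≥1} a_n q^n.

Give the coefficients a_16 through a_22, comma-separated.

31, 18, 39, 20, 42, 32, 36

n=16: 16·1 8·2 4·4 2·8 1·16  f→[16+8+4+2+1]=31
d|17:{1,17}  Σf=1+17=18
d|18:{18,9,6,3,2,1}  Σf=18+9+6+3+2+1=39
n=19: 1·19 19·1  f→[1+19]=20
[q^20] f(20)=20,f(10)=10,f(5)=5,f(4)=4,f(2)=2,f(1)=1 ⇒ 42
q^21  k|21↦f(k): 1:1 3:3 7:7 21:21  a_21=32
n=22: 22·1 11·2 2·11 1·22  f→[22+11+2+1]=36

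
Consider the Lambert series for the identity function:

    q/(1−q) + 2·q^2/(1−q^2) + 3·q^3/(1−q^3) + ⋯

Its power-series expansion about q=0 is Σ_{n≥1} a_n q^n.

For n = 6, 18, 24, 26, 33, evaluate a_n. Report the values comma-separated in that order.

12, 39, 60, 42, 48

[q^6] f(6)=6,f(3)=3,f(2)=2,f(1)=1 ⇒ 12
q^18  k|18↦f(k): 1:1 2:2 3:3 6:6 9:9 18:18  a_18=39
q^24  k|24↦f(k): 1:1 2:2 3:3 4:4 6:6 8:8 12:12 24:24  a_24=60
q^26  k|26↦f(k): 1:1 2:2 13:13 26:26  a_26=42
d|33:{33,11,3,1}  Σf=33+11+3+1=48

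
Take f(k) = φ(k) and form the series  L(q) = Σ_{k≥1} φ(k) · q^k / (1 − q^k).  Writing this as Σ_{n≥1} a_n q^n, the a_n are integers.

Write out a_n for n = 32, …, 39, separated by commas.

q^32  k|32↦φ(k): 1:1 2:1 4:2 8:4 16:8 32:16  a_32=32
[q^33] φ(33)=20,φ(11)=10,φ(3)=2,φ(1)=1 ⇒ 33
d|34:{1,2,17,34}  Σφ=1+1+16+16=34
d|35:{1,5,7,35}  Σφ=1+4+6+24=35
n=36: 1·36 2·18 3·12 4·9 6·6 9·4 12·3 18·2 36·1  φ→[1+1+2+2+2+6+4+6+12]=36
[q^37] φ(1)=1,φ(37)=36 ⇒ 37
n=38: 38·1 19·2 2·19 1·38  φ→[18+18+1+1]=38
q^39  k|39↦φ(k): 1:1 3:2 13:12 39:24  a_39=39

32, 33, 34, 35, 36, 37, 38, 39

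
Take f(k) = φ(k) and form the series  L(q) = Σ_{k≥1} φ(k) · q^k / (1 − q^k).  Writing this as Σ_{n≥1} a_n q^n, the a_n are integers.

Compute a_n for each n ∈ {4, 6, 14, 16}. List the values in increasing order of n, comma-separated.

d|4:{1,2,4}  Σφ=1+1+2=4
[q^6] φ(6)=2,φ(3)=2,φ(2)=1,φ(1)=1 ⇒ 6
[q^14] φ(14)=6,φ(7)=6,φ(2)=1,φ(1)=1 ⇒ 14
[q^16] φ(1)=1,φ(2)=1,φ(4)=2,φ(8)=4,φ(16)=8 ⇒ 16

4, 6, 14, 16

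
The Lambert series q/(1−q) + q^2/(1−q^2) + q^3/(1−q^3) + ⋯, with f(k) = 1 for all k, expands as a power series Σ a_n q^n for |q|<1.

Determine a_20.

[q^20] f(20)=1,f(10)=1,f(5)=1,f(4)=1,f(2)=1,f(1)=1 ⇒ 6

a_20 = 6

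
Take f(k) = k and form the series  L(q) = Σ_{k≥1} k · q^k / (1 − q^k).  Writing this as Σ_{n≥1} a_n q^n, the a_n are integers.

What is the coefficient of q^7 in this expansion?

a_7 = 8

[q^7] f(1)=1,f(7)=7 ⇒ 8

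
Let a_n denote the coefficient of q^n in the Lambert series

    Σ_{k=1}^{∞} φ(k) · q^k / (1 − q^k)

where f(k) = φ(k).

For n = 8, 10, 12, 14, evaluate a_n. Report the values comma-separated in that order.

[q^8] φ(8)=4,φ(4)=2,φ(2)=1,φ(1)=1 ⇒ 8
q^10  k|10↦φ(k): 1:1 2:1 5:4 10:4  a_10=10
q^12  k|12↦φ(k): 1:1 2:1 3:2 4:2 6:2 12:4  a_12=12
n=14: 1·14 2·7 7·2 14·1  φ→[1+1+6+6]=14

8, 10, 12, 14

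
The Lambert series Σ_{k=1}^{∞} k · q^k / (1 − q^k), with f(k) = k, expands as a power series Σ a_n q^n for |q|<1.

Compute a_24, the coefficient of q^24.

a_24 = 60

q^24  k|24↦f(k): 24:24 12:12 8:8 6:6 4:4 3:3 2:2 1:1  a_24=60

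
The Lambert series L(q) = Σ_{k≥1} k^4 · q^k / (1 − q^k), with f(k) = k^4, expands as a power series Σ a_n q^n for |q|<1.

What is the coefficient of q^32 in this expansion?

d|32:{32,16,8,4,2,1}  Σf=1048576+65536+4096+256+16+1=1118481

a_32 = 1118481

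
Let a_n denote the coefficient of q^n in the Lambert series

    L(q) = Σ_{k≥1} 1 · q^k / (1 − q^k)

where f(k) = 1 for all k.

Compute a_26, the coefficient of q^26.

n=26: 26·1 13·2 2·13 1·26  f→[1+1+1+1]=4

a_26 = 4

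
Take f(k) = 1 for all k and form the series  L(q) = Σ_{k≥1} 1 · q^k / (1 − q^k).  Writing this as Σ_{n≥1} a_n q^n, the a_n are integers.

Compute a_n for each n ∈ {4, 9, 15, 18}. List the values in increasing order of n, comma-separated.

[q^4] f(4)=1,f(2)=1,f(1)=1 ⇒ 3
q^9  k|9↦f(k): 1:1 3:1 9:1  a_9=3
q^15  k|15↦f(k): 1:1 3:1 5:1 15:1  a_15=4
[q^18] f(1)=1,f(2)=1,f(3)=1,f(6)=1,f(9)=1,f(18)=1 ⇒ 6

3, 3, 4, 6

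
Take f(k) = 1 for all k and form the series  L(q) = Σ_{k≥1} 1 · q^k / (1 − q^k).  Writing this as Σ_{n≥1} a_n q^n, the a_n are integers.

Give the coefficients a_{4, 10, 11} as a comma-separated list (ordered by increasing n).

3, 4, 2

d|4:{1,2,4}  Σf=1+1+1=3
q^10  k|10↦f(k): 10:1 5:1 2:1 1:1  a_10=4
n=11: 1·11 11·1  f→[1+1]=2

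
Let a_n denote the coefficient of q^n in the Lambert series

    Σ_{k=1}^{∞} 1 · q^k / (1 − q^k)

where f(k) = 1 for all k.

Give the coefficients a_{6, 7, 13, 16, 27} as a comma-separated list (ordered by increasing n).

d|6:{6,3,2,1}  Σf=1+1+1+1=4
[q^7] f(1)=1,f(7)=1 ⇒ 2
n=13: 13·1 1·13  f→[1+1]=2
n=16: 1·16 2·8 4·4 8·2 16·1  f→[1+1+1+1+1]=5
q^27  k|27↦f(k): 1:1 3:1 9:1 27:1  a_27=4

4, 2, 2, 5, 4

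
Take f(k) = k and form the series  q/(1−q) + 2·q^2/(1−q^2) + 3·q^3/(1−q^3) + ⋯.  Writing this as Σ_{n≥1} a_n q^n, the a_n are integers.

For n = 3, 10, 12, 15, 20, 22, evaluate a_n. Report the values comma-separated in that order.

d|3:{1,3}  Σf=1+3=4
[q^10] f(10)=10,f(5)=5,f(2)=2,f(1)=1 ⇒ 18
[q^12] f(1)=1,f(2)=2,f(3)=3,f(4)=4,f(6)=6,f(12)=12 ⇒ 28
d|15:{1,3,5,15}  Σf=1+3+5+15=24
d|20:{1,2,4,5,10,20}  Σf=1+2+4+5+10+20=42
d|22:{1,2,11,22}  Σf=1+2+11+22=36

4, 18, 28, 24, 42, 36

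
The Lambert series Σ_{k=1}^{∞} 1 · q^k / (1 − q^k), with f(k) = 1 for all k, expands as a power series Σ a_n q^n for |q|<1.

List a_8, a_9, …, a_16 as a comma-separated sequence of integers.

q^8  k|8↦f(k): 8:1 4:1 2:1 1:1  a_8=4
n=9: 1·9 3·3 9·1  f→[1+1+1]=3
n=10: 1·10 2·5 5·2 10·1  f→[1+1+1+1]=4
d|11:{11,1}  Σf=1+1=2
n=12: 12·1 6·2 4·3 3·4 2·6 1·12  f→[1+1+1+1+1+1]=6
n=13: 1·13 13·1  f→[1+1]=2
n=14: 1·14 2·7 7·2 14·1  f→[1+1+1+1]=4
[q^15] f(15)=1,f(5)=1,f(3)=1,f(1)=1 ⇒ 4
q^16  k|16↦f(k): 16:1 8:1 4:1 2:1 1:1  a_16=5

4, 3, 4, 2, 6, 2, 4, 4, 5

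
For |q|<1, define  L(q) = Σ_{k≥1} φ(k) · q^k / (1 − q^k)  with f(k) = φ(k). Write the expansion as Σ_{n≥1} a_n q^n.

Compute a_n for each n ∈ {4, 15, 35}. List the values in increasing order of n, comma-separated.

n=4: 4·1 2·2 1·4  φ→[2+1+1]=4
d|15:{15,5,3,1}  Σφ=8+4+2+1=15
[q^35] φ(1)=1,φ(5)=4,φ(7)=6,φ(35)=24 ⇒ 35

4, 15, 35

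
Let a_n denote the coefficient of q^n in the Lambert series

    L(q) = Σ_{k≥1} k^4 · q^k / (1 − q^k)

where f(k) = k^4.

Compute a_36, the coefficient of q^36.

q^36  k|36↦f(k): 36:1679616 18:104976 12:20736 9:6561 6:1296 4:256 3:81 2:16 1:1  a_36=1813539

a_36 = 1813539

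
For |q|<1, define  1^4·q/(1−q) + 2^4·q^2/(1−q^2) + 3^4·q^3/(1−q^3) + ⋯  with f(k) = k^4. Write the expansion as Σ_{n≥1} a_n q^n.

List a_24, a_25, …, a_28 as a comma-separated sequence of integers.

d|24:{1,2,3,4,6,8,12,24}  Σf=1+16+81+256+1296+4096+20736+331776=358258
[q^25] f(25)=390625,f(5)=625,f(1)=1 ⇒ 391251
[q^26] f(26)=456976,f(13)=28561,f(2)=16,f(1)=1 ⇒ 485554
[q^27] f(27)=531441,f(9)=6561,f(3)=81,f(1)=1 ⇒ 538084
d|28:{1,2,4,7,14,28}  Σf=1+16+256+2401+38416+614656=655746

358258, 391251, 485554, 538084, 655746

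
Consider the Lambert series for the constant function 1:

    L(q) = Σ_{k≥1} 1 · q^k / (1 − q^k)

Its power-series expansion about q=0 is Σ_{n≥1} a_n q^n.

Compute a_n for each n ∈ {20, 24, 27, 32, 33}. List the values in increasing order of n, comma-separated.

q^20  k|20↦f(k): 1:1 2:1 4:1 5:1 10:1 20:1  a_20=6
n=24: 1·24 2·12 3·8 4·6 6·4 8·3 12·2 24·1  f→[1+1+1+1+1+1+1+1]=8
d|27:{27,9,3,1}  Σf=1+1+1+1=4
q^32  k|32↦f(k): 32:1 16:1 8:1 4:1 2:1 1:1  a_32=6
q^33  k|33↦f(k): 1:1 3:1 11:1 33:1  a_33=4

6, 8, 4, 6, 4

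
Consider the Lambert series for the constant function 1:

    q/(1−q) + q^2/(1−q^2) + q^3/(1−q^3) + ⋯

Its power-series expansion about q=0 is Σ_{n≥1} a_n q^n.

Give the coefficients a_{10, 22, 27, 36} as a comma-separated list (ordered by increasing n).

4, 4, 4, 9

q^10  k|10↦f(k): 10:1 5:1 2:1 1:1  a_10=4
n=22: 22·1 11·2 2·11 1·22  f→[1+1+1+1]=4
[q^27] f(1)=1,f(3)=1,f(9)=1,f(27)=1 ⇒ 4
d|36:{36,18,12,9,6,4,3,2,1}  Σf=1+1+1+1+1+1+1+1+1=9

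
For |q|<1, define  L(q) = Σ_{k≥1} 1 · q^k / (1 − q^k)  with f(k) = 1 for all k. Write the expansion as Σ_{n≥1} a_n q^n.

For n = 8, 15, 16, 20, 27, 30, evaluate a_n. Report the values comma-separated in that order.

q^8  k|8↦f(k): 1:1 2:1 4:1 8:1  a_8=4
[q^15] f(1)=1,f(3)=1,f(5)=1,f(15)=1 ⇒ 4
[q^16] f(1)=1,f(2)=1,f(4)=1,f(8)=1,f(16)=1 ⇒ 5
q^20  k|20↦f(k): 20:1 10:1 5:1 4:1 2:1 1:1  a_20=6
n=27: 1·27 3·9 9·3 27·1  f→[1+1+1+1]=4
q^30  k|30↦f(k): 30:1 15:1 10:1 6:1 5:1 3:1 2:1 1:1  a_30=8

4, 4, 5, 6, 4, 8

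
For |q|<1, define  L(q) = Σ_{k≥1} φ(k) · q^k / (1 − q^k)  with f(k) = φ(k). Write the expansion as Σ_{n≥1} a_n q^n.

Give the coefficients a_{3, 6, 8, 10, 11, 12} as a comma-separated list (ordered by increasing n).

n=3: 1·3 3·1  φ→[1+2]=3
d|6:{6,3,2,1}  Σφ=2+2+1+1=6
q^8  k|8↦φ(k): 8:4 4:2 2:1 1:1  a_8=8
q^10  k|10↦φ(k): 1:1 2:1 5:4 10:4  a_10=10
n=11: 1·11 11·1  φ→[1+10]=11
q^12  k|12↦φ(k): 12:4 6:2 4:2 3:2 2:1 1:1  a_12=12

3, 6, 8, 10, 11, 12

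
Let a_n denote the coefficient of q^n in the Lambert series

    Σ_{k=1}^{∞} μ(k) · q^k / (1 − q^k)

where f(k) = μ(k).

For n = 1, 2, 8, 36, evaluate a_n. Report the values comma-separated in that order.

q^1  k|1↦μ(k): 1:1  a_1=1
n=2: 2·1 1·2  μ→[(-1)+1]=0
[q^8] μ(8)=0,μ(4)=0,μ(2)=-1,μ(1)=1 ⇒ 0
q^36  k|36↦μ(k): 36:0 18:0 12:0 9:0 6:1 4:0 3:-1 2:-1 1:1  a_36=0

1, 0, 0, 0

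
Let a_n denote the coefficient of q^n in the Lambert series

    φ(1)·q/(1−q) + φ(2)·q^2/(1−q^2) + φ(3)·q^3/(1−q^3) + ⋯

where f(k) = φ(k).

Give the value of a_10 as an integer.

d|10:{1,2,5,10}  Σφ=1+1+4+4=10

a_10 = 10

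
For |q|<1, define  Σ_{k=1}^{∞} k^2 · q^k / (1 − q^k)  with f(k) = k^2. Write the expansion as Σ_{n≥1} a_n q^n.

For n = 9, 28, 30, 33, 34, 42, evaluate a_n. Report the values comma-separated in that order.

91, 1050, 1300, 1220, 1450, 2500

q^9  k|9↦f(k): 9:81 3:9 1:1  a_9=91
q^28  k|28↦f(k): 1:1 2:4 4:16 7:49 14:196 28:784  a_28=1050
[q^30] f(1)=1,f(2)=4,f(3)=9,f(5)=25,f(6)=36,f(10)=100,f(15)=225,f(30)=900 ⇒ 1300
[q^33] f(33)=1089,f(11)=121,f(3)=9,f(1)=1 ⇒ 1220
d|34:{34,17,2,1}  Σf=1156+289+4+1=1450
n=42: 1·42 2·21 3·14 6·7 7·6 14·3 21·2 42·1  f→[1+4+9+36+49+196+441+1764]=2500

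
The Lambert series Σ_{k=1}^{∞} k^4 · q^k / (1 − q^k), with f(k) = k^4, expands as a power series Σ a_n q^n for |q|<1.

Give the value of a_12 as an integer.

a_12 = 22386

[q^12] f(12)=20736,f(6)=1296,f(4)=256,f(3)=81,f(2)=16,f(1)=1 ⇒ 22386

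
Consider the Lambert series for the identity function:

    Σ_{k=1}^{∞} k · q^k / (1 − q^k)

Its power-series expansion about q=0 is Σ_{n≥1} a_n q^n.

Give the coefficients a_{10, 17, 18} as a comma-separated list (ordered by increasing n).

18, 18, 39

n=10: 1·10 2·5 5·2 10·1  f→[1+2+5+10]=18
[q^17] f(17)=17,f(1)=1 ⇒ 18
n=18: 18·1 9·2 6·3 3·6 2·9 1·18  f→[18+9+6+3+2+1]=39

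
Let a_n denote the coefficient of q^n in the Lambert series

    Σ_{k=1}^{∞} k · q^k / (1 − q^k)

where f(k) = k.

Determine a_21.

q^21  k|21↦f(k): 21:21 7:7 3:3 1:1  a_21=32

a_21 = 32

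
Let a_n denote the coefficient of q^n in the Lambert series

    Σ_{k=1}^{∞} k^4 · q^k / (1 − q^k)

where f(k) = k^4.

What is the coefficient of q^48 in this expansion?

a_48 = 5732210

n=48: 1·48 2·24 3·16 4·12 6·8 8·6 12·4 16·3 24·2 48·1  f→[1+16+81+256+1296+4096+20736+65536+331776+5308416]=5732210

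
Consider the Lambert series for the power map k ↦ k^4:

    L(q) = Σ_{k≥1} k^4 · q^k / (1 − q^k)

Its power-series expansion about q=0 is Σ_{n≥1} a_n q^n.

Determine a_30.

[q^30] f(1)=1,f(2)=16,f(3)=81,f(5)=625,f(6)=1296,f(10)=10000,f(15)=50625,f(30)=810000 ⇒ 872644

a_30 = 872644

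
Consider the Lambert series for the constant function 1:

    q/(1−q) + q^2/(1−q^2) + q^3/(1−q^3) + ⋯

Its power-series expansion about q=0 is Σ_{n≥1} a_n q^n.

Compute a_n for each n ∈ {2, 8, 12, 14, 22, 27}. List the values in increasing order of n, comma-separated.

2, 4, 6, 4, 4, 4

d|2:{2,1}  Σf=1+1=2
d|8:{1,2,4,8}  Σf=1+1+1+1=4
[q^12] f(1)=1,f(2)=1,f(3)=1,f(4)=1,f(6)=1,f(12)=1 ⇒ 6
n=14: 1·14 2·7 7·2 14·1  f→[1+1+1+1]=4
d|22:{22,11,2,1}  Σf=1+1+1+1=4
[q^27] f(27)=1,f(9)=1,f(3)=1,f(1)=1 ⇒ 4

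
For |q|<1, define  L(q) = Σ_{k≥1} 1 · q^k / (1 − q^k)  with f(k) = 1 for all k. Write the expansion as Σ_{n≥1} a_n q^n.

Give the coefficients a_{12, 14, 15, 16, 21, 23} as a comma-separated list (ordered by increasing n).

n=12: 1·12 2·6 3·4 4·3 6·2 12·1  f→[1+1+1+1+1+1]=6
n=14: 1·14 2·7 7·2 14·1  f→[1+1+1+1]=4
q^15  k|15↦f(k): 15:1 5:1 3:1 1:1  a_15=4
q^16  k|16↦f(k): 16:1 8:1 4:1 2:1 1:1  a_16=5
q^21  k|21↦f(k): 1:1 3:1 7:1 21:1  a_21=4
[q^23] f(1)=1,f(23)=1 ⇒ 2

6, 4, 4, 5, 4, 2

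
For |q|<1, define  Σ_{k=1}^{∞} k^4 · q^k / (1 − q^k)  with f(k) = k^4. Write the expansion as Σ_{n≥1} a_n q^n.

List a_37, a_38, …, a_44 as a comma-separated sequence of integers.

n=37: 37·1 1·37  f→[1874161+1]=1874162
q^38  k|38↦f(k): 1:1 2:16 19:130321 38:2085136  a_38=2215474
n=39: 1·39 3·13 13·3 39·1  f→[1+81+28561+2313441]=2342084
d|40:{40,20,10,8,5,4,2,1}  Σf=2560000+160000+10000+4096+625+256+16+1=2734994
n=41: 1·41 41·1  f→[1+2825761]=2825762
q^42  k|42↦f(k): 42:3111696 21:194481 14:38416 7:2401 6:1296 3:81 2:16 1:1  a_42=3348388
d|43:{1,43}  Σf=1+3418801=3418802
[q^44] f(44)=3748096,f(22)=234256,f(11)=14641,f(4)=256,f(2)=16,f(1)=1 ⇒ 3997266

1874162, 2215474, 2342084, 2734994, 2825762, 3348388, 3418802, 3997266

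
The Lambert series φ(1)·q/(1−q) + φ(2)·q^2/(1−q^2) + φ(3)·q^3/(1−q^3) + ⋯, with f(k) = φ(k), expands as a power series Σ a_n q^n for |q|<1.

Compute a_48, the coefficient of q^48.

n=48: 1·48 2·24 3·16 4·12 6·8 8·6 12·4 16·3 24·2 48·1  φ→[1+1+2+2+2+4+4+8+8+16]=48

a_48 = 48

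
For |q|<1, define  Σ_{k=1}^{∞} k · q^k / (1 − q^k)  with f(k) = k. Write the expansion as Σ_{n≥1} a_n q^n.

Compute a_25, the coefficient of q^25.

d|25:{25,5,1}  Σf=25+5+1=31

a_25 = 31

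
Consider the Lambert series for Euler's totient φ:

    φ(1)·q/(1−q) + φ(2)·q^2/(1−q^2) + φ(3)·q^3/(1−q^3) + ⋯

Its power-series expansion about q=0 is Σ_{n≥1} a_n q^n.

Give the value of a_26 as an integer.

d|26:{1,2,13,26}  Σφ=1+1+12+12=26

a_26 = 26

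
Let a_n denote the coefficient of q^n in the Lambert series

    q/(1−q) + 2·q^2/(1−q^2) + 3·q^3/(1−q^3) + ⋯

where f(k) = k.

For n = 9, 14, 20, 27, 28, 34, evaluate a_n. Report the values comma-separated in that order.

13, 24, 42, 40, 56, 54

d|9:{9,3,1}  Σf=9+3+1=13
d|14:{14,7,2,1}  Σf=14+7+2+1=24
q^20  k|20↦f(k): 20:20 10:10 5:5 4:4 2:2 1:1  a_20=42
d|27:{27,9,3,1}  Σf=27+9+3+1=40
[q^28] f(28)=28,f(14)=14,f(7)=7,f(4)=4,f(2)=2,f(1)=1 ⇒ 56
d|34:{34,17,2,1}  Σf=34+17+2+1=54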